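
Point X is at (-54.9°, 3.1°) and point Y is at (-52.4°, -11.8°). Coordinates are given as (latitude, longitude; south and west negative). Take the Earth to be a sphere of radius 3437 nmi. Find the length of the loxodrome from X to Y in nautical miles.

550 nmi

Δψ = ln[tan(π/4+φ₂/2)/tan(π/4+φ₁/2)] = +0.0736;  Δφ = +0.0436 rad,  Δλ = -0.2601 rad
q = Δφ/Δψ = 0.5925
d = R·√(Δφ² + q²Δλ²) = 3437·0.16014 = 550 nmi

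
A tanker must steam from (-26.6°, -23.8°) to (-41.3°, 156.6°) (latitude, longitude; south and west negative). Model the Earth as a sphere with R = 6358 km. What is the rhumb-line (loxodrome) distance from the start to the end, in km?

16526 km

Rhumb course C = atan2(Δλ, Δψ) with Δψ = ln[tan(π/4+φ₂/2)/tan(π/4+φ₁/2)] = -0.3109, Δλ = -3.1346 → C = 264.34°
d = R·|Δφ| / |cos C| = 6358·0.25656 / 0.09871 = 16526 km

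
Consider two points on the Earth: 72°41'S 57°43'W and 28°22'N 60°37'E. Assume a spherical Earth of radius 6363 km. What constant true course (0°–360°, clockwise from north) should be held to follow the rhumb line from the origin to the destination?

Δψ = ln[tan(π/4+φ₂/2)/tan(π/4+φ₁/2)] = +2.3987
Δλ = +2.0653 rad (taken the short way round)
course = atan2(Δλ, Δψ) = 40.73°

40.7°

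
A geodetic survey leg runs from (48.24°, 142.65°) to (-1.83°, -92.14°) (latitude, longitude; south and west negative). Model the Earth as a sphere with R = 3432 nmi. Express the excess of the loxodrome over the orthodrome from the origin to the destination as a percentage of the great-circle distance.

Great circle: σ = 1.9907 rad → d_gc = Rσ = 6831.9 nmi
Rhumb: Δφ = -0.8739, Δλ = +2.1853, Δψ = -0.9957, q = Δφ/Δψ = 0.8777 → d_rh = R√(Δφ²+q²Δλ²) = 7233.6 nmi
Excess = (7233.6 − 6831.9) / 6831.9 = 401.7 / 6831.9 = 5.88% ≈ 5.9%

5.9%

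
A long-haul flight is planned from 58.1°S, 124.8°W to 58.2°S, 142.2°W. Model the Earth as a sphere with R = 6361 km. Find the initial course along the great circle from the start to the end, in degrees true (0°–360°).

262.0°

N = sin Δλ·cos φ₂ = -0.1576;  D = cos φ₁ sin φ₂ − sin φ₁ cos φ₂ cos Δλ = -0.0222
initial course = atan2(N, D) = 261.97°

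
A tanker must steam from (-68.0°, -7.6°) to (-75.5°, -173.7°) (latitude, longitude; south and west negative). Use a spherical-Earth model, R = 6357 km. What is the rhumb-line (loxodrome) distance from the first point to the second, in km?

Rhumb course C = atan2(Δλ, Δψ) with Δψ = ln[tan(π/4+φ₂/2)/tan(π/4+φ₁/2)] = -0.4239, Δλ = -2.8990 → C = 261.68°
d = R·|Δφ| / |cos C| = 6357·0.13090 / 0.14469 = 5751 km

5751 km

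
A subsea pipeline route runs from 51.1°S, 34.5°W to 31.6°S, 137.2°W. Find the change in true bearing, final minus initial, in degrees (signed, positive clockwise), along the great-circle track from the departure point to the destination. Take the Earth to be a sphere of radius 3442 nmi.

Initial bearing θ₁ = atan2(sin Δλ cos φ₂, cos φ₁ sin φ₂ − sin φ₁ cos φ₂ cos Δλ) = 240.26°
Final bearing θ₂ = (initial bearing from the destination back to the start) + 180° = 320.20°
Δθ = θ₂ − θ₁ = +79.9°

+79.9°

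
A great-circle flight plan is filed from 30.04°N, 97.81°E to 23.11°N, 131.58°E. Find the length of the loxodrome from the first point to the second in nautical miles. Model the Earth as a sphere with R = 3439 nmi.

1858 nmi

Rhumb course C = atan2(Δλ, Δψ) with Δψ = ln[tan(π/4+φ₂/2)/tan(π/4+φ₁/2)] = -0.1354, Δλ = +0.5894 → C = 102.93°
d = R·|Δφ| / |cos C| = 3439·0.12095 / 0.22384 = 1858 nmi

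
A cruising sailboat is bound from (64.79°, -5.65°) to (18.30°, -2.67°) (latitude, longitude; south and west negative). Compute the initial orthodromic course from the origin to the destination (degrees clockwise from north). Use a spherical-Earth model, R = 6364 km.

N = sin Δλ·cos φ₂ = +0.0494;  D = cos φ₁ sin φ₂ − sin φ₁ cos φ₂ cos Δλ = -0.7241
initial course = atan2(N, D) = 176.10°

176.1°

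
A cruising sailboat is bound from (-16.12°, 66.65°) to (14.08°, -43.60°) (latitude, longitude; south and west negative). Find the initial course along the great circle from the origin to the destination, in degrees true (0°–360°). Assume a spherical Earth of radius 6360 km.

278.8°

θ = atan2( sin Δλ·cos φ₂ ,  cos φ₁ sin φ₂ − sin φ₁ cos φ₂ cos Δλ )
  = atan2(-0.9100, +0.1405) = 278.78°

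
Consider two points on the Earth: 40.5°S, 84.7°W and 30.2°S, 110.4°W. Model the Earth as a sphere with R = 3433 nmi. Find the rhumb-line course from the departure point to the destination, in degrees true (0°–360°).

Δψ = ln[tan(π/4+φ₂/2)/tan(π/4+φ₁/2)] = +0.2210
Δλ = -0.4485 rad (taken the short way round)
course = atan2(Δλ, Δψ) = 296.23°

296.2°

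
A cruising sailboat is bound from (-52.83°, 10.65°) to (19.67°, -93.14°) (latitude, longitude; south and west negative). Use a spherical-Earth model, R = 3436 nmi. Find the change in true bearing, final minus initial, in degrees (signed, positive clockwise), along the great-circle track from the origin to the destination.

At departure: θ₁ = atan2(sin Δλ cos φ₂, cos φ₁ sin φ₂ − sin φ₁ cos φ₂ cos Δλ) = 271.54°
At arrival: θ₂ = atan2(sin Δλ cos φ₁, −cos φ₂ sin φ₁ + sin φ₂ cos φ₁ cos Δλ) = 320.10°
Δθ = θ₂ − θ₁ = +48.6°

+48.6°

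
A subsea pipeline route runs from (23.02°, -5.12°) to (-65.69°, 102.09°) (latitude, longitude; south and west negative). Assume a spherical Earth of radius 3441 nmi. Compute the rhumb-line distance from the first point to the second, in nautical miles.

7387 nmi

Δψ = ln[tan(π/4+φ₂/2)/tan(π/4+φ₁/2)] = -1.9484;  Δφ = -1.5483 rad,  Δλ = +1.8712 rad
q = Δφ/Δψ = 0.7947
d = R·√(Δφ² + q²Δλ²) = 3441·2.14666 = 7387 nmi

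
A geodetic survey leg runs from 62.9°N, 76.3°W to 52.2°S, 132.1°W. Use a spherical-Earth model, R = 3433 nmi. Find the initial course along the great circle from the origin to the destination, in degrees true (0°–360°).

217.3°

θ = atan2( sin Δλ·cos φ₂ ,  cos φ₁ sin φ₂ − sin φ₁ cos φ₂ cos Δλ )
  = atan2(-0.5069, -0.6666) = 217.25°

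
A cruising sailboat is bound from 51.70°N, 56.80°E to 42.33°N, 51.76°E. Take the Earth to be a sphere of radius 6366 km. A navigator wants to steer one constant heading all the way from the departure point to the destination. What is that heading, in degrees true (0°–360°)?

200.1°

Meridional parts: M(φ₁)=+1.0577, M(φ₂)=+0.8169 → ΔM = -0.2407;  Δλ = -0.0880 rad
tan C = Δλ / ΔM = +0.3654 → C = 200.07°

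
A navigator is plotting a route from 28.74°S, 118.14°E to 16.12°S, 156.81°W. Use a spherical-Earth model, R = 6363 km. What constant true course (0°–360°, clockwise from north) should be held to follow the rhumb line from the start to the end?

Δψ = ln[tan(π/4+φ₂/2)/tan(π/4+φ₁/2)] = +0.2389
Δλ = +1.4844 rad (taken the short way round)
course = atan2(Δλ, Δψ) = 80.86°

80.9°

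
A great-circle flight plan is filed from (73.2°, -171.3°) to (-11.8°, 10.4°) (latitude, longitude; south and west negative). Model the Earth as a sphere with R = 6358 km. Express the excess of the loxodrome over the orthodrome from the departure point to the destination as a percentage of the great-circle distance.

27.3%

Great circle: σ = 2.0698 rad → d_gc = Rσ = 13159.9 km
Rhumb: Δφ = -1.4835, Δλ = -3.1119, Δψ = -2.1202, q = Δφ/Δψ = 0.6997 → d_rh = R√(Δφ²+q²Δλ²) = 16752.0 km
Excess = (16752.0 − 13159.9) / 13159.9 = 3592.1 / 13159.9 = 27.30% ≈ 27.3%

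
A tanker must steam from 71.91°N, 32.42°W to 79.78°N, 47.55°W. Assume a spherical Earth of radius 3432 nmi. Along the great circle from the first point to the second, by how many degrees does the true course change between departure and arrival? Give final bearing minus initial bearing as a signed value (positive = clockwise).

Initial bearing θ₁ = atan2(sin Δλ cos φ₂, cos φ₁ sin φ₂ − sin φ₁ cos φ₂ cos Δλ) = 342.03°
Final bearing θ₂ = (initial bearing from the destination back to the start) + 180° = 327.32°
Δθ = θ₂ − θ₁ = -14.7°

-14.7°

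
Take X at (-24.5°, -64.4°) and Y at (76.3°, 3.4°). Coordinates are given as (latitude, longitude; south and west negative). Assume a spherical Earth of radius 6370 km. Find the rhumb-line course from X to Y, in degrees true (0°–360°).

Meridional parts: M(φ₁)=-0.4413, M(φ₂)=+2.1192 → ΔM = +2.5605;  Δλ = +1.1833 rad
tan C = Δλ / ΔM = +0.4622 → C = 24.80°

24.8°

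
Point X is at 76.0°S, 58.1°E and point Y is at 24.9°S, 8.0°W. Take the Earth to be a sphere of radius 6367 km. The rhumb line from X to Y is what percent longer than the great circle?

3.7%

Great circle: σ = 1.0502 rad → d_gc = Rσ = 6686.4 km
Rhumb: Δφ = +0.8919, Δλ = -1.1537, Δψ = +1.6484, q = Δφ/Δψ = 0.5411 → d_rh = R√(Δφ²+q²Δλ²) = 6931.1 km
Excess = (6931.1 − 6686.4) / 6686.4 = 244.7 / 6686.4 = 3.66% ≈ 3.7%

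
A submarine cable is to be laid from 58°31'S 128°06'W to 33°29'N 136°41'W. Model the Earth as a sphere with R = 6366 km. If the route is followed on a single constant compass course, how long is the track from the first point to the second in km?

10254 km

Δψ = ln[tan(π/4+φ₂/2)/tan(π/4+φ₁/2)] = +1.8871;  Δφ = +1.6057 rad,  Δλ = -0.1498 rad
q = Δφ/Δψ = 0.8509
d = R·√(Δφ² + q²Δλ²) = 6366·1.61075 = 10254 km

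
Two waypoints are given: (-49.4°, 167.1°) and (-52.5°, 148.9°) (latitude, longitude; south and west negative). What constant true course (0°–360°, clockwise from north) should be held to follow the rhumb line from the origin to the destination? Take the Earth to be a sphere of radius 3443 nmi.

Meridional parts: M(φ₁)=-0.9945, M(φ₂)=-1.0804 → ΔM = -0.0859;  Δλ = -0.3176 rad
tan C = Δλ / ΔM = +3.6969 → C = 254.86°

254.9°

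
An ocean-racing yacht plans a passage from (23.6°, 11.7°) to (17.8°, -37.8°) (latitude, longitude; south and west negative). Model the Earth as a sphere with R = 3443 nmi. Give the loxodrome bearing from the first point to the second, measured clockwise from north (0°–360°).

262.9°

Meridional parts: M(φ₁)=+0.4241, M(φ₂)=+0.3158 → ΔM = -0.1083;  Δλ = -0.8639 rad
tan C = Δλ / ΔM = +7.9791 → C = 262.86°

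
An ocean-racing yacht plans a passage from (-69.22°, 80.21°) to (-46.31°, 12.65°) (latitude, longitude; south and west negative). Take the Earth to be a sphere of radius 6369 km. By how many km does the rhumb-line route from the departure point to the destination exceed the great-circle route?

Great circle: cos σ = sin φ₁ sin φ₂ + cos φ₁ cos φ₂ cos Δλ,  σ = 0.6926 rad → d_gc = 4411.1 km
Rhumb line: Δψ = +0.7823, q = Δφ/Δψ = 0.5112, d_rh = R√(Δφ²+q²Δλ²) = 4606.7 km
Excess = 4606.7 − 4411.1 = 195.6 ≈ 196 km

196 km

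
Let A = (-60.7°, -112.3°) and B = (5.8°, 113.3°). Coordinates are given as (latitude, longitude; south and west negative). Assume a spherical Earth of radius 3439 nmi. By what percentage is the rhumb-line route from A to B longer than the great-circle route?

10.0%

Great circle: σ = 2.0139 rad → d_gc = Rσ = 6925.9 nmi
Rhumb: Δφ = +1.1606, Δλ = -2.3457, Δψ = +1.4431, q = Δφ/Δψ = 0.8043 → d_rh = R√(Δφ²+q²Δλ²) = 7617.6 nmi
Excess = (7617.6 − 6925.9) / 6925.9 = 691.7 / 6925.9 = 9.99% ≈ 10.0%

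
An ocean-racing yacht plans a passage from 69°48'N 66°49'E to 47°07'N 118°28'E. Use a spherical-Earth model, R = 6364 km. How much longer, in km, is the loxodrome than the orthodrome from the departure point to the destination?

Great circle: cos σ = sin φ₁ sin φ₂ + cos φ₁ cos φ₂ cos Δλ,  σ = 0.5854 rad → d_gc = 3725.8 km
Rhumb line: Δψ = -0.7906, q = Δφ/Δψ = 0.5007, d_rh = R√(Δφ²+q²Δλ²) = 3821.0 km
Excess = 3821.0 − 3725.8 = 95.2 ≈ 95 km

95 km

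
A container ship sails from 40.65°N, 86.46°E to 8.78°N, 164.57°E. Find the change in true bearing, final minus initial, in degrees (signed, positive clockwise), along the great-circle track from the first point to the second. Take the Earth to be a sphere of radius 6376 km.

+38.9°

Initial bearing θ₁ = atan2(sin Δλ cos φ₂, cos φ₁ sin φ₂ − sin φ₁ cos φ₂ cos Δλ) = 91.00°
Final bearing θ₂ = (initial bearing from the destination back to the start) + 180° = 129.86°
Δθ = θ₂ − θ₁ = +38.9°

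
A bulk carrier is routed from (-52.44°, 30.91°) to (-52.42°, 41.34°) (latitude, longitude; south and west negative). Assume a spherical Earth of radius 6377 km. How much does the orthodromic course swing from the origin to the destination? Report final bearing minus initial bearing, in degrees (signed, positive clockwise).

-8.3°

At departure: θ₁ = atan2(sin Δλ cos φ₂, cos φ₁ sin φ₂ − sin φ₁ cos φ₂ cos Δλ) = 93.96°
At arrival: θ₂ = atan2(sin Δλ cos φ₁, −cos φ₂ sin φ₁ + sin φ₂ cos φ₁ cos Δλ) = 85.68°
Δθ = θ₂ − θ₁ = -8.3°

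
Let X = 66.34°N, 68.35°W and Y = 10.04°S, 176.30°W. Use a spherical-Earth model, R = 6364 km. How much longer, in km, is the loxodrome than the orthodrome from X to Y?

Great circle: cos σ = sin φ₁ sin φ₂ + cos φ₁ cos φ₂ cos Δλ,  σ = 1.8561 rad → d_gc = 11812.3 km
Rhumb line: Δψ = -1.7394, q = Δφ/Δψ = 0.7664, d_rh = R√(Δφ²+q²Δλ²) = 12506.9 km
Excess = 12506.9 − 11812.3 = 694.6 ≈ 695 km

695 km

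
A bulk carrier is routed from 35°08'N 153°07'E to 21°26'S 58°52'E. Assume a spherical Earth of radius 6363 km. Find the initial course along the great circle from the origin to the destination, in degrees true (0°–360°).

254.4°

θ = atan2( sin Δλ·cos φ₂ ,  cos φ₁ sin φ₂ − sin φ₁ cos φ₂ cos Δλ )
  = atan2(-0.9283, -0.2591) = 254.40°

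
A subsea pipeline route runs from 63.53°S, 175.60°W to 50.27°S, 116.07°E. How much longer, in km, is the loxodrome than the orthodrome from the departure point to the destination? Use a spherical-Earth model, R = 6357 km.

186 km

Great circle: cos σ = sin φ₁ sin φ₂ + cos φ₁ cos φ₂ cos Δλ,  σ = 0.6540 rad → d_gc = 4157.6 km
Rhumb line: Δψ = +0.4293, q = Δφ/Δψ = 0.5391, d_rh = R√(Δφ²+q²Δλ²) = 4343.6 km
Excess = 4343.6 − 4157.6 = 186.0 ≈ 186 km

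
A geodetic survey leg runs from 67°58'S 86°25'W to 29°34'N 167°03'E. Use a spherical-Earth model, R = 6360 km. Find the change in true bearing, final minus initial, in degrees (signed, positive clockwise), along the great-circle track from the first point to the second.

At departure: θ₁ = atan2(sin Δλ cos φ₂, cos φ₁ sin φ₂ − sin φ₁ cos φ₂ cos Δλ) = 266.96°
At arrival: θ₂ = atan2(sin Δλ cos φ₁, −cos φ₂ sin φ₁ + sin φ₂ cos φ₁ cos Δλ) = 334.49°
Δθ = θ₂ − θ₁ = +67.5°

+67.5°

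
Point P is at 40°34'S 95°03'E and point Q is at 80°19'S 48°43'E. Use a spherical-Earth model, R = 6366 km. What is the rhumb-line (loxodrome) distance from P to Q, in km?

4895 km

Rhumb course C = atan2(Δλ, Δψ) with Δψ = ln[tan(π/4+φ₂/2)/tan(π/4+φ₁/2)] = -1.6927, Δλ = -0.8087 → C = 205.54°
d = R·|Δφ| / |cos C| = 6366·0.69377 / 0.90232 = 4895 km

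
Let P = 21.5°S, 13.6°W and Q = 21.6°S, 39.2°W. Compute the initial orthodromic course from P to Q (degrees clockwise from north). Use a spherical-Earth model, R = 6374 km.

265.0°

θ = atan2( sin Δλ·cos φ₂ ,  cos φ₁ sin φ₂ − sin φ₁ cos φ₂ cos Δλ )
  = atan2(-0.4017, -0.0352) = 264.99°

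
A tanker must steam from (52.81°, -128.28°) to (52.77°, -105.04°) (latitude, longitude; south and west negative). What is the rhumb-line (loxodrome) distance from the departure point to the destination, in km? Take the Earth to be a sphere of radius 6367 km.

Δψ = ln[tan(π/4+φ₂/2)/tan(π/4+φ₁/2)] = -0.0012;  Δφ = -0.0007 rad,  Δλ = +0.4056 rad
q = Δφ/Δψ = 0.6047
d = R·√(Δφ² + q²Δλ²) = 6367·0.24529 = 1562 km

1562 km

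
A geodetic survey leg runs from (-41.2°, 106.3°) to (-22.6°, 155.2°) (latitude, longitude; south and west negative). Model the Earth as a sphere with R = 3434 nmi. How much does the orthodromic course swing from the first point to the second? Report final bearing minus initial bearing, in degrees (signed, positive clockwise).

At departure: θ₁ = atan2(sin Δλ cos φ₂, cos φ₁ sin φ₂ − sin φ₁ cos φ₂ cos Δλ) = 80.97°
At arrival: θ₂ = atan2(sin Δλ cos φ₁, −cos φ₂ sin φ₁ + sin φ₂ cos φ₁ cos Δλ) = 53.60°
Δθ = θ₂ − θ₁ = -27.4°

-27.4°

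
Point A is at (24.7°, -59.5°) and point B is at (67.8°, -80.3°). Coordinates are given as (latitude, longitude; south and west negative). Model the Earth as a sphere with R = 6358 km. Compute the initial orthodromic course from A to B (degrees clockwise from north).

349.1°

N = sin Δλ·cos φ₂ = -0.1342;  D = cos φ₁ sin φ₂ − sin φ₁ cos φ₂ cos Δλ = +0.6936
initial course = atan2(N, D) = 349.05°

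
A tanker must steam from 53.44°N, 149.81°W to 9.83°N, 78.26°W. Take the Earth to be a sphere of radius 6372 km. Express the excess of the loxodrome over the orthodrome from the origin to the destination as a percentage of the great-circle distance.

2.2%

Great circle: σ = 1.2420 rad → d_gc = Rσ = 7914.2 km
Rhumb: Δφ = -0.7611, Δλ = +1.2488, Δψ = -0.9352, q = Δφ/Δψ = 0.8138 → d_rh = R√(Δφ²+q²Δλ²) = 8090.7 km
Excess = (8090.7 − 7914.2) / 7914.2 = 176.5 / 7914.2 = 2.23% ≈ 2.2%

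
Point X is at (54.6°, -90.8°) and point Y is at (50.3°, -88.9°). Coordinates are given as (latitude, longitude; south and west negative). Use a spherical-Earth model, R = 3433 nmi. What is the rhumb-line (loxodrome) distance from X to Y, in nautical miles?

267 nmi

Δψ = ln[tan(π/4+φ₂/2)/tan(π/4+φ₁/2)] = -0.1233;  Δφ = -0.0750 rad,  Δλ = +0.0332 rad
q = Δφ/Δψ = 0.6088
d = R·√(Δφ² + q²Δλ²) = 3433·0.07772 = 267 nmi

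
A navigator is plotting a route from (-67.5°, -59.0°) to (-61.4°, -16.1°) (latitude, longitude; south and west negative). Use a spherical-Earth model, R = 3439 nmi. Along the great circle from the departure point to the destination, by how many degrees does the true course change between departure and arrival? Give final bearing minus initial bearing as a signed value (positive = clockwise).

-39.1°

Initial bearing θ₁ = atan2(sin Δλ cos φ₂, cos φ₁ sin φ₂ − sin φ₁ cos φ₂ cos Δλ) = 92.11°
Final bearing θ₂ = (initial bearing from the destination back to the start) + 180° = 53.02°
Δθ = θ₂ − θ₁ = -39.1°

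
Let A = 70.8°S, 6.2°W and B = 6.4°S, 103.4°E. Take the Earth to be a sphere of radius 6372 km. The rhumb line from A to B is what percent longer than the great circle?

Great circle: σ = 1.5752 rad → d_gc = Rσ = 10036.9 km
Rhumb: Δφ = +1.1240, Δλ = +1.9129, Δψ = +1.6651, q = Δφ/Δψ = 0.6750 → d_rh = R√(Δφ²+q²Δλ²) = 10908.4 km
Excess = (10908.4 − 10036.9) / 10036.9 = 871.5 / 10036.9 = 8.68% ≈ 8.7%

8.7%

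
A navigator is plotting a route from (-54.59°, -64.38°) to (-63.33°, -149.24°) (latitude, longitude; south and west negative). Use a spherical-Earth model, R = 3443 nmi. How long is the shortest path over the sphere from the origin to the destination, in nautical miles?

2480 nmi

cos σ = sin φ₁ sin φ₂ + cos φ₁ cos φ₂ cos Δλ
      = sin(-54.59°)sin(-63.33°) + cos(-54.59°)cos(-63.33°)cos(-84.86°) = 0.7516
σ = 41.270° → d = Rσ = 3443·0.72029 = 2480 nmi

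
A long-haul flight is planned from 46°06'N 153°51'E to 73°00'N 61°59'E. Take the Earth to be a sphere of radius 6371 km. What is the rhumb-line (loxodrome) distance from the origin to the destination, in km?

5685 km

Rhumb course C = atan2(Δλ, Δψ) with Δψ = ln[tan(π/4+φ₂/2)/tan(π/4+φ₁/2)] = +0.9920, Δλ = -1.6034 → C = 301.74°
d = R·|Δφ| / |cos C| = 6371·0.46949 / 0.52614 = 5685 km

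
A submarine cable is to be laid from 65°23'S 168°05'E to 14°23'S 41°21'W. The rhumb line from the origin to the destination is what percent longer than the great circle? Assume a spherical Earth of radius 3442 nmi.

Great circle: σ = 1.6967 rad → d_gc = Rσ = 5840.1 nmi
Rhumb: Δφ = +0.8901, Δλ = +2.6279, Δψ = +1.2687, q = Δφ/Δψ = 0.7016 → d_rh = R√(Δφ²+q²Δλ²) = 7047.0 nmi
Excess = (7047.0 − 5840.1) / 5840.1 = 1206.9 / 5840.1 = 20.67% ≈ 20.7%

20.7%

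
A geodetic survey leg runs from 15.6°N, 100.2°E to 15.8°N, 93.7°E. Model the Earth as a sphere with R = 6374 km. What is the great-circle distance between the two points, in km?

cos σ = sin φ₁ sin φ₂ + cos φ₁ cos φ₂ cos Δλ
      = sin(15.60°)sin(15.80°) + cos(15.60°)cos(15.80°)cos(-6.50°) = 0.9940
σ = 6.260° → d = Rσ = 6374·0.10927 = 696 km

696 km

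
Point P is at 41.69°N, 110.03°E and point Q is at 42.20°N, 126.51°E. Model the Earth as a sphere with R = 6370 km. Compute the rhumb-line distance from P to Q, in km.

1364 km

Δψ = ln[tan(π/4+φ₂/2)/tan(π/4+φ₁/2)] = +0.0120;  Δφ = +0.0089 rad,  Δλ = +0.2876 rad
q = Δφ/Δψ = 0.7438
d = R·√(Δφ² + q²Δλ²) = 6370·0.21412 = 1364 km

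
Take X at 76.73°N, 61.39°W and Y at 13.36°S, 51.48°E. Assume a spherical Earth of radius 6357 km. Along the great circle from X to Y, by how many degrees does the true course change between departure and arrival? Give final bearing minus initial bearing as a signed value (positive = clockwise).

At departure: θ₁ = atan2(sin Δλ cos φ₂, cos φ₁ sin φ₂ − sin φ₁ cos φ₂ cos Δλ) = 70.64°
At arrival: θ₂ = atan2(sin Δλ cos φ₁, −cos φ₂ sin φ₁ + sin φ₂ cos φ₁ cos Δλ) = 167.14°
Δθ = θ₂ − θ₁ = +96.5°

+96.5°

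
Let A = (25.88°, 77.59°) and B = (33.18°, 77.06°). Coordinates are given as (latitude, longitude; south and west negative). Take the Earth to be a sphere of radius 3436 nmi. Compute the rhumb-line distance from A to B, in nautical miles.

439 nmi

Rhumb course C = atan2(Δλ, Δψ) with Δψ = ln[tan(π/4+φ₂/2)/tan(π/4+φ₁/2)] = +0.1466, Δλ = -0.0093 → C = 356.39°
d = R·|Δφ| / |cos C| = 3436·0.12741 / 0.99802 = 439 nmi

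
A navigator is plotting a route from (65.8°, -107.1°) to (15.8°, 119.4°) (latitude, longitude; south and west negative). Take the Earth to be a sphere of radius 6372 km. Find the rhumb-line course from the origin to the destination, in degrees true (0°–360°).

Meridional parts: M(φ₁)=+1.5400, M(φ₂)=+0.2793 → ΔM = -1.2607;  Δλ = -2.3300 rad
tan C = Δλ / ΔM = +1.8482 → C = 241.58°

241.6°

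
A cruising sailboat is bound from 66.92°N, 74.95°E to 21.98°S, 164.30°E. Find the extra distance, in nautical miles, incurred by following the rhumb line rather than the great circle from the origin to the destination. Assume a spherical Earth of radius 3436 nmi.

193 nmi

Great circle: cos σ = sin φ₁ sin φ₂ + cos φ₁ cos φ₂ cos Δλ,  σ = 1.9179 rad → d_gc = 6590.00 nmi
Rhumb line: Δψ = -1.9822, q = Δφ/Δψ = 0.7828, d_rh = R√(Δφ²+q²Δλ²) = 6783.47 nmi
Excess = 6783.47 − 6590.00 = 193.47 ≈ 193 nmi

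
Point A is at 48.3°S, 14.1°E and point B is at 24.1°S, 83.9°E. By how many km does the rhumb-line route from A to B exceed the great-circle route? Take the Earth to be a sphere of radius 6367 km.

Great circle: cos σ = sin φ₁ sin φ₂ + cos φ₁ cos φ₂ cos Δλ,  σ = 1.0303 rad → d_gc = 6560.0 km
Rhumb line: Δψ = +0.5317, q = Δφ/Δψ = 0.7944, d_rh = R√(Δφ²+q²Δλ²) = 6722.8 km
Excess = 6722.8 − 6560.0 = 162.8 ≈ 163 km

163 km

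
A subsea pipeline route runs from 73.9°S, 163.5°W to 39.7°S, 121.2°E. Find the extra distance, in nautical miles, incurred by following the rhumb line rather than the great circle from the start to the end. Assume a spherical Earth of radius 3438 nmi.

Great circle: cos σ = sin φ₁ sin φ₂ + cos φ₁ cos φ₂ cos Δλ,  σ = 0.8395 rad → d_gc = 2886.1 nmi
Rhumb line: Δψ = +1.1999, q = Δφ/Δψ = 0.4975, d_rh = R√(Δφ²+q²Δλ²) = 3043.7 nmi
Excess = 3043.7 − 2886.1 = 157.6 ≈ 158 nmi

158 nmi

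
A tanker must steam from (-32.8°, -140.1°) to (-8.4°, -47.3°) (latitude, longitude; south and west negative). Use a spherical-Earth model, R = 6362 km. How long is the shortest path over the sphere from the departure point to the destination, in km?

9748 km

cos σ = sin φ₁ sin φ₂ + cos φ₁ cos φ₂ cos Δλ
      = sin(-32.80°)sin(-8.40°) + cos(-32.80°)cos(-8.40°)cos(92.80°) = 0.0385
σ = 87.793° → d = Rσ = 6362·1.53227 = 9748 km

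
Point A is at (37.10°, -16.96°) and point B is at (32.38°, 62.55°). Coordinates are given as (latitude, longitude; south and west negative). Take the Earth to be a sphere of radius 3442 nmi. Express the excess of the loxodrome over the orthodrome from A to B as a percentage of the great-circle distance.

Great circle: σ = 1.1089 rad → d_gc = Rσ = 3816.7 nmi
Rhumb: Δφ = -0.0824, Δλ = +1.3877, Δψ = -0.1003, q = Δφ/Δψ = 0.8213 → d_rh = R√(Δφ²+q²Δλ²) = 3933.1 nmi
Excess = (3933.1 − 3816.7) / 3816.7 = 116.4 / 3816.7 = 3.0498% ≈ 3.0%

3.0%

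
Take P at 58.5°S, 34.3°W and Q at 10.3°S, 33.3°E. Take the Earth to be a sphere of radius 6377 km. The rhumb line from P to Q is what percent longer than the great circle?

Great circle: σ = 1.2150 rad → d_gc = Rσ = 7747.9 km
Rhumb: Δφ = +0.8412, Δλ = +1.1798, Δψ = +1.0850, q = Δφ/Δψ = 0.7753 → d_rh = R√(Δφ²+q²Δλ²) = 7925.3 km
Excess = (7925.3 − 7747.9) / 7747.9 = 177.4 / 7747.9 = 2.29% ≈ 2.3%

2.3%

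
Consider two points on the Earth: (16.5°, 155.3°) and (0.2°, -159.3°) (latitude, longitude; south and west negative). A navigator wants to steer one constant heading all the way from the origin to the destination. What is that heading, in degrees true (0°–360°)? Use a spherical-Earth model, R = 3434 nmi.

110.0°

Meridional parts: M(φ₁)=+0.2920, M(φ₂)=+0.0035 → ΔM = -0.2886;  Δλ = +0.7924 rad
tan C = Δλ / ΔM = -2.7460 → C = 110.01°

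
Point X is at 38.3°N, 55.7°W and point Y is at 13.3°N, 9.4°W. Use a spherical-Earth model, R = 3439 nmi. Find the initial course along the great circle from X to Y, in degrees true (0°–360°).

108.6°

θ = atan2( sin Δλ·cos φ₂ ,  cos φ₁ sin φ₂ − sin φ₁ cos φ₂ cos Δλ )
  = atan2(+0.7036, -0.2362) = 108.56°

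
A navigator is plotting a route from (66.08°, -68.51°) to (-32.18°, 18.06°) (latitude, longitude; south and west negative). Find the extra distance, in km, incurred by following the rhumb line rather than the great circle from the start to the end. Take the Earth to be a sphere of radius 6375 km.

Great circle: cos σ = sin φ₁ sin φ₂ + cos φ₁ cos φ₂ cos Δλ,  σ = 2.0559 rad → d_gc = 13106.4 km
Rhumb line: Δψ = -2.1457, q = Δφ/Δψ = 0.7992, d_rh = R√(Δφ²+q²Δλ²) = 13371.4 km
Excess = 13371.4 − 13106.4 = 265.0 ≈ 265 km

265 km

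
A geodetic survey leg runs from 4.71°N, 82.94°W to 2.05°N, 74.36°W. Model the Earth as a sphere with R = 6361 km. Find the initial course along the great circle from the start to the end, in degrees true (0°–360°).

107.0°

θ = atan2( sin Δλ·cos φ₂ ,  cos φ₁ sin φ₂ − sin φ₁ cos φ₂ cos Δλ )
  = atan2(+0.1491, -0.0455) = 106.97°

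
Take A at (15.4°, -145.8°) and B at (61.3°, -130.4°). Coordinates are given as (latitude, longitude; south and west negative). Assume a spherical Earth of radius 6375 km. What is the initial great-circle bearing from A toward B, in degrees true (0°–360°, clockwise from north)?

10.0°

N = sin Δλ·cos φ₂ = +0.1275;  D = cos φ₁ sin φ₂ − sin φ₁ cos φ₂ cos Δλ = +0.7227
initial course = atan2(N, D) = 10.01°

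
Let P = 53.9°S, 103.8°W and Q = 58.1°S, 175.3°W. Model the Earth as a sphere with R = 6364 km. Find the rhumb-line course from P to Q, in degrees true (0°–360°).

264.0°

Meridional parts: M(φ₁)=-1.1212, M(φ₂)=-1.2525 → ΔM = -0.1312;  Δλ = -1.2479 rad
tan C = Δλ / ΔM = +9.5081 → C = 264.00°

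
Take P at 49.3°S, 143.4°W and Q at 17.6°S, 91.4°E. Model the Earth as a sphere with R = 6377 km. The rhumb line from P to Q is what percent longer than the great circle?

9.6%

Great circle: σ = 1.7002 rad → d_gc = Rσ = 10842.3 km
Rhumb: Δφ = +0.5533, Δλ = -2.1852, Δψ = +0.6797, q = Δφ/Δψ = 0.8140 → d_rh = R√(Δφ²+q²Δλ²) = 11879.0 km
Excess = (11879.0 − 10842.3) / 10842.3 = 1036.7 / 10842.3 = 9.56% ≈ 9.6%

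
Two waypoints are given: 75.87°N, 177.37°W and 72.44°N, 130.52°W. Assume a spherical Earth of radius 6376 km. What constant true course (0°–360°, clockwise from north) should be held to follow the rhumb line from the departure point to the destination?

105.1°

Δψ = ln[tan(π/4+φ₂/2)/tan(π/4+φ₁/2)] = -0.2201
Δλ = +0.8177 rad (taken the short way round)
course = atan2(Δλ, Δψ) = 105.07°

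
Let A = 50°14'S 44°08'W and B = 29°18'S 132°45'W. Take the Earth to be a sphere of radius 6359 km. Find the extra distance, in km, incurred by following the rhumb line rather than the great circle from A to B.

Great circle: cos σ = sin φ₁ sin φ₂ + cos φ₁ cos φ₂ cos Δλ,  σ = 1.1706 rad → d_gc = 7443.6 km
Rhumb line: Δψ = +0.4818, q = Δφ/Δψ = 0.7583, d_rh = R√(Δφ²+q²Δλ²) = 7811.8 km
Excess = 7811.8 − 7443.6 = 368.2 ≈ 368 km

368 km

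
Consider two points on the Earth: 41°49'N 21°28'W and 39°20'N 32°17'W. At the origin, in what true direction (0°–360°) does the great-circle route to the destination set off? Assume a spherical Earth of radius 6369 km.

N = sin Δλ·cos φ₂ = -0.1452;  D = cos φ₁ sin φ₂ − sin φ₁ cos φ₂ cos Δλ = -0.0342
initial course = atan2(N, D) = 256.76°

256.8°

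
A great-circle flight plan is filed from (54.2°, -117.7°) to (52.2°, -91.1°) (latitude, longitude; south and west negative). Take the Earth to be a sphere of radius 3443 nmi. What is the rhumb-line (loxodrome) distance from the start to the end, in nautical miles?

965 nmi

Rhumb course C = atan2(Δλ, Δψ) with Δψ = ln[tan(π/4+φ₂/2)/tan(π/4+φ₁/2)] = -0.0583, Δλ = +0.4643 → C = 97.16°
d = R·|Δφ| / |cos C| = 3443·0.03491 / 0.12457 = 965 nmi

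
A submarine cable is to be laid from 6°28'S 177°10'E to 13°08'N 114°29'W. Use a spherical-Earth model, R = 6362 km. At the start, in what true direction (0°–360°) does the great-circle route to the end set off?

73.6°

N = sin Δλ·cos φ₂ = +0.9051;  D = cos φ₁ sin φ₂ − sin φ₁ cos φ₂ cos Δλ = +0.2662
initial course = atan2(N, D) = 73.61°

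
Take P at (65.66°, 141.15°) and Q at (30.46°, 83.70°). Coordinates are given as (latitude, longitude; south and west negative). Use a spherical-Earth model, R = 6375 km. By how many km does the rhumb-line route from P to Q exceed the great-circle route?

139 km

Great circle: cos σ = sin φ₁ sin φ₂ + cos φ₁ cos φ₂ cos Δλ,  σ = 0.8592 rad → d_gc = 5477.6 km
Rhumb line: Δψ = -0.9755, q = Δφ/Δψ = 0.6298, d_rh = R√(Δφ²+q²Δλ²) = 5616.7 km
Excess = 5616.7 − 5477.6 = 139.1 ≈ 139 km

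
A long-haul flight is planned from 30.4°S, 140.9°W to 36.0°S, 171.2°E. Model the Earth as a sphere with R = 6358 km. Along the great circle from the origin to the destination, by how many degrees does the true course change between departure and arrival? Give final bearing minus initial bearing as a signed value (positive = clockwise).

Initial bearing θ₁ = atan2(sin Δλ cos φ₂, cos φ₁ sin φ₂ − sin φ₁ cos φ₂ cos Δλ) = 248.83°
Final bearing θ₂ = (initial bearing from the destination back to the start) + 180° = 276.20°
Δθ = θ₂ − θ₁ = +27.4°

+27.4°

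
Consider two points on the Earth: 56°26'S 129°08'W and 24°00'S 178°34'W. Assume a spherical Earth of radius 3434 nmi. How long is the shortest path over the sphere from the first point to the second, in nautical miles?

Haversine: a = sin²(Δφ/2)+cos φ₁ cos φ₂ sin²(Δλ/2) = 0.16630;  σ = 2·atan2(√a,√(1−a))
σ = 48.134° → d = Rσ = 3434·0.84009 = 2885 nmi

2885 nmi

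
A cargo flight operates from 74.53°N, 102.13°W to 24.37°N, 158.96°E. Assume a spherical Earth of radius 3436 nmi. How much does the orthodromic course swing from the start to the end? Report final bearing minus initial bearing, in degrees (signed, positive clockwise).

-88.9°

At departure: θ₁ = atan2(sin Δλ cos φ₂, cos φ₁ sin φ₂ − sin φ₁ cos φ₂ cos Δλ) = 285.29°
At arrival: θ₂ = atan2(sin Δλ cos φ₁, −cos φ₂ sin φ₁ + sin φ₂ cos φ₁ cos Δλ) = 196.41°
Δθ = θ₂ − θ₁ = -88.9°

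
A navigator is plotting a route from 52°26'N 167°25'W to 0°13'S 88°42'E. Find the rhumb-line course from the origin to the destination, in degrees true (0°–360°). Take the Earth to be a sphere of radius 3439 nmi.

239.2°

Meridional parts: M(φ₁)=+1.0785, M(φ₂)=-0.0038 → ΔM = -1.0823;  Δλ = -1.8131 rad
tan C = Δλ / ΔM = +1.6753 → C = 239.17°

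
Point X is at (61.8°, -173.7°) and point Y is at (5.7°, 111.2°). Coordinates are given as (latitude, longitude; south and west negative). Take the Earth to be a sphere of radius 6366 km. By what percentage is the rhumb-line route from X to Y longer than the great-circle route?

2.9%

Great circle: σ = 1.3608 rad → d_gc = Rσ = 8663.0 km
Rhumb: Δφ = -0.9791, Δλ = -1.3107, Δψ = -1.2819, q = Δφ/Δψ = 0.7638 → d_rh = R√(Δφ²+q²Δλ²) = 8914.6 km
Excess = (8914.6 − 8663.0) / 8663.0 = 251.6 / 8663.0 = 2.90% ≈ 2.9%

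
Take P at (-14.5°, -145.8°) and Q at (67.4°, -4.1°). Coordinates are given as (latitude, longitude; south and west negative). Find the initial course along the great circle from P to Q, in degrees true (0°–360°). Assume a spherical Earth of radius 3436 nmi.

16.2°

θ = atan2( sin Δλ·cos φ₂ ,  cos φ₁ sin φ₂ − sin φ₁ cos φ₂ cos Δλ )
  = atan2(+0.2382, +0.8183) = 16.23°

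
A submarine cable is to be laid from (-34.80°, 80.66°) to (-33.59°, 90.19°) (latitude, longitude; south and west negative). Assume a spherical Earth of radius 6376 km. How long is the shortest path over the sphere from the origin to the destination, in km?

887 km

cos σ = sin φ₁ sin φ₂ + cos φ₁ cos φ₂ cos Δλ
      = sin(-34.80°)sin(-33.59°) + cos(-34.80°)cos(-33.59°)cos(9.53°) = 0.9903
σ = 7.972° → d = Rσ = 6376·0.13913 = 887 km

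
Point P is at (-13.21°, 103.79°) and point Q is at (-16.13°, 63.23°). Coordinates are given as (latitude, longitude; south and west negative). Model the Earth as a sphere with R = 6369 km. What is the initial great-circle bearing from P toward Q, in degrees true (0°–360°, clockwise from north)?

260.6°

θ = atan2( sin Δλ·cos φ₂ ,  cos φ₁ sin φ₂ − sin φ₁ cos φ₂ cos Δλ )
  = atan2(-0.6246, -0.1037) = 260.58°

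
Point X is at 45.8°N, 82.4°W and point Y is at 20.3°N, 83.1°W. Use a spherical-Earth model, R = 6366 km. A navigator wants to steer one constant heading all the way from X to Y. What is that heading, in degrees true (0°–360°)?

Δψ = ln[tan(π/4+φ₂/2)/tan(π/4+φ₁/2)] = -0.5393
Δλ = -0.0122 rad (taken the short way round)
course = atan2(Δλ, Δψ) = 181.30°

181.3°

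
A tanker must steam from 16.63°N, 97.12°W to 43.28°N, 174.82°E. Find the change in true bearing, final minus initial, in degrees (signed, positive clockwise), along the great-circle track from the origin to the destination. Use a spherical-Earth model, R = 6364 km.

-52.8°

Initial bearing θ₁ = atan2(sin Δλ cos φ₂, cos φ₁ sin φ₂ − sin φ₁ cos φ₂ cos Δλ) = 311.77°
Final bearing θ₂ = (initial bearing from the destination back to the start) + 180° = 259.00°
Δθ = θ₂ − θ₁ = -52.8°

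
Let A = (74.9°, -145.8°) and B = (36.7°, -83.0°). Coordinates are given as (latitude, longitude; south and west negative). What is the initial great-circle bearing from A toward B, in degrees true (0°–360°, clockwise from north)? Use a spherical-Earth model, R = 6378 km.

θ = atan2( sin Δλ·cos φ₂ ,  cos φ₁ sin φ₂ − sin φ₁ cos φ₂ cos Δλ )
  = atan2(+0.7131, -0.1982) = 105.53°

105.5°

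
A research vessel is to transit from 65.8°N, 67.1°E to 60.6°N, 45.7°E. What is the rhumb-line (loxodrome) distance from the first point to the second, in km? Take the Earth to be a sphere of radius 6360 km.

Δψ = ln[tan(π/4+φ₂/2)/tan(π/4+φ₁/2)] = -0.2019;  Δφ = -0.0908 rad,  Δλ = -0.3735 rad
q = Δφ/Δψ = 0.4495
d = R·√(Δφ² + q²Δλ²) = 6360·0.19085 = 1214 km

1214 km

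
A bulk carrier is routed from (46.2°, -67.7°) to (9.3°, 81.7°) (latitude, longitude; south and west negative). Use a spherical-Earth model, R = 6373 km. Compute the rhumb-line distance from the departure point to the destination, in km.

14880 km

Rhumb course C = atan2(Δλ, Δψ) with Δψ = ln[tan(π/4+φ₂/2)/tan(π/4+φ₁/2)] = -0.7483, Δλ = +2.6075 → C = 106.01°
d = R·|Δφ| / |cos C| = 6373·0.64403 / 0.27584 = 14880 km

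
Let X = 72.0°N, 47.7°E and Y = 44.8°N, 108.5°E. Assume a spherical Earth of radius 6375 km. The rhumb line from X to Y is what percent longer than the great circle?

Great circle: σ = 0.6807 rad → d_gc = Rσ = 4339.6 km
Rhumb: Δφ = -0.4747, Δλ = +1.0612, Δψ = -0.9663, q = Δφ/Δψ = 0.4913 → d_rh = R√(Δφ²+q²Δλ²) = 4495.0 km
Excess = (4495.0 − 4339.6) / 4339.6 = 155.4 / 4339.6 = 3.58% ≈ 3.6%

3.6%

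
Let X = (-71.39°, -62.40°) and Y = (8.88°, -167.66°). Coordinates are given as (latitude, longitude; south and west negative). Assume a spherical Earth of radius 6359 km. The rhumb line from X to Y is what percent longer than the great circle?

6.4%

Great circle: σ = 1.8021 rad → d_gc = Rσ = 11459.8 km
Rhumb: Δφ = +1.4010, Δλ = -1.8371, Δψ = +1.9644, q = Δφ/Δψ = 0.7132 → d_rh = R√(Δφ²+q²Δλ²) = 12197.6 km
Excess = (12197.6 − 11459.8) / 11459.8 = 737.8 / 11459.8 = 6.44% ≈ 6.4%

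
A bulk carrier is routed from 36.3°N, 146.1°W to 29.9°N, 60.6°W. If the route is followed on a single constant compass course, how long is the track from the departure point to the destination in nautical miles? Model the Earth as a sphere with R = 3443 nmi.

Rhumb course C = atan2(Δλ, Δψ) with Δψ = ln[tan(π/4+φ₂/2)/tan(π/4+φ₁/2)] = -0.1335, Δλ = +1.4923 → C = 95.11°
d = R·|Δφ| / |cos C| = 3443·0.11170 / 0.08908 = 4317 nmi

4317 nmi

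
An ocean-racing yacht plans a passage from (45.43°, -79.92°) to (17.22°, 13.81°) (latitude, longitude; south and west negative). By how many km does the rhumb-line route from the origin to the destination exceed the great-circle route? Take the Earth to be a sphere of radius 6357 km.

352 km

Great circle: cos σ = sin φ₁ sin φ₂ + cos φ₁ cos φ₂ cos Δλ,  σ = 1.4027 rad → d_gc = 8917.1 km
Rhumb line: Δψ = -0.5869, q = Δφ/Δψ = 0.8390, d_rh = R√(Δφ²+q²Δλ²) = 9269.3 km
Excess = 9269.3 − 8917.1 = 352.2 ≈ 352 km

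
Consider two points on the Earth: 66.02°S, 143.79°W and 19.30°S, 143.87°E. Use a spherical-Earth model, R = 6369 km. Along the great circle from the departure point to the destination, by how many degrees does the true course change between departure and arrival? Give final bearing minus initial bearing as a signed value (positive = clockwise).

+56.7°

Initial bearing θ₁ = atan2(sin Δλ cos φ₂, cos φ₁ sin φ₂ − sin φ₁ cos φ₂ cos Δλ) = 278.06°
Final bearing θ₂ = (initial bearing from the destination back to the start) + 180° = 334.76°
Δθ = θ₂ − θ₁ = +56.7°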